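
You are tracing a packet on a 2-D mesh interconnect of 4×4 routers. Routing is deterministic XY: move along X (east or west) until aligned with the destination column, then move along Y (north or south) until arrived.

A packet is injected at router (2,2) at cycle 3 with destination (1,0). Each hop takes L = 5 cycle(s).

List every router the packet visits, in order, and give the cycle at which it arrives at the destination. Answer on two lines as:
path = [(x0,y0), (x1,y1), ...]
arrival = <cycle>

  0. router=(2,2) cycle=3 (inject)
  1. router=(1,2) cycle=8 dir=W
  2. router=(1,1) cycle=13 dir=S
  3. router=(1,0) cycle=18 dir=S

path = [(2,2), (1,2), (1,1), (1,0)]
arrival = 18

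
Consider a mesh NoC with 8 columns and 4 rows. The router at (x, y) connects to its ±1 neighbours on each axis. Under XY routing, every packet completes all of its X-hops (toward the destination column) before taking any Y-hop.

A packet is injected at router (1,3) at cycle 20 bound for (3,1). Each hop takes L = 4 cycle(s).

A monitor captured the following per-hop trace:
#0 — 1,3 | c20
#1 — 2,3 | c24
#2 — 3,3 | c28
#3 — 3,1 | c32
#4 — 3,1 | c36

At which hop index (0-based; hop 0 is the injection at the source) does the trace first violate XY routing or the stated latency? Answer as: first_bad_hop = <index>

first_bad_hop = 3

check 1→ d=(1,0) cyc+4: ok
check 2→ d=(1,0) cyc+4: ok
check 3→ d=(0,-2) cyc+4: BAD: non-unit step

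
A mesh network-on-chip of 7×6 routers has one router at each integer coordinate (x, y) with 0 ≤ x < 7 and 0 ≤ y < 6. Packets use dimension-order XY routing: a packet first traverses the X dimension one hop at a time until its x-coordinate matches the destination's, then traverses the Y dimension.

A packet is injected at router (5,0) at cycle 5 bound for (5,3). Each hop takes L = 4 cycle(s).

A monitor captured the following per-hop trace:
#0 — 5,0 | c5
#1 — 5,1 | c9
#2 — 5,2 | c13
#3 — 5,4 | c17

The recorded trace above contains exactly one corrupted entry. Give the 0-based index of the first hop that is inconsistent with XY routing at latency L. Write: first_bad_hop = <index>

hop 1: step (+0,+1), +4 cyc — ok
hop 2: step (+0,+1), +4 cyc — ok
hop 3: step (+0,+2), +4 cyc — BAD: non-unit step

first_bad_hop = 3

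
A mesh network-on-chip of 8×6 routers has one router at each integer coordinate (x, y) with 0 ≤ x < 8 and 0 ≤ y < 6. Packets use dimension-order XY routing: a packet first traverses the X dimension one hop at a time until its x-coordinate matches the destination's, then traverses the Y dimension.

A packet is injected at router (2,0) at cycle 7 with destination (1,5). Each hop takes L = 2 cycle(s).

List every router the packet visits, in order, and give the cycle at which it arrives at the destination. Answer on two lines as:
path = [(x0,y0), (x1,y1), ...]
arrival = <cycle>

path = [(2,0), (1,0), (1,1), (1,2), (1,3), (1,4), (1,5)]
arrival = 19

  0. router=(2,0) cycle=7 (inject)
  1. router=(1,0) cycle=9 dir=W
  2. router=(1,1) cycle=11 dir=N
  3. router=(1,2) cycle=13 dir=N
  4. router=(1,3) cycle=15 dir=N
  5. router=(1,4) cycle=17 dir=N
  6. router=(1,5) cycle=19 dir=N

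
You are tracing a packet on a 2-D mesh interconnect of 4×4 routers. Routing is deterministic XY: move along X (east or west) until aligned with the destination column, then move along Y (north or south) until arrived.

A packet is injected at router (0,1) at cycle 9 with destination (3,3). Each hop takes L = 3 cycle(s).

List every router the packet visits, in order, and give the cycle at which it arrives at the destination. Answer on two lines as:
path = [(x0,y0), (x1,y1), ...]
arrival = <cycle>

path = [(0,1), (1,1), (2,1), (3,1), (3,2), (3,3)]
arrival = 24

  0. router=(0,1) cycle=9 (inject)
  1. router=(1,1) cycle=12 dir=E
  2. router=(2,1) cycle=15 dir=E
  3. router=(3,1) cycle=18 dir=E
  4. router=(3,2) cycle=21 dir=N
  5. router=(3,3) cycle=24 dir=N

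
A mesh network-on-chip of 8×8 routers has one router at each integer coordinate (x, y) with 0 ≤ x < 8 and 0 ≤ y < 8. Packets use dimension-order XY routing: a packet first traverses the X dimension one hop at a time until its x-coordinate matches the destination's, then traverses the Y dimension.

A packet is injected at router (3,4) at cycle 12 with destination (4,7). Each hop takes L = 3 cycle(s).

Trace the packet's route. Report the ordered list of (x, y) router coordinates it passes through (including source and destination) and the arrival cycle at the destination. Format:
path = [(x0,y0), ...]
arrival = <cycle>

#0 — 3,4 | c12
#1 — 4,4 | c15 | E
#2 — 4,5 | c18 | N
#3 — 4,6 | c21 | N
#4 — 4,7 | c24 | N

path = [(3,4), (4,4), (4,5), (4,6), (4,7)]
arrival = 24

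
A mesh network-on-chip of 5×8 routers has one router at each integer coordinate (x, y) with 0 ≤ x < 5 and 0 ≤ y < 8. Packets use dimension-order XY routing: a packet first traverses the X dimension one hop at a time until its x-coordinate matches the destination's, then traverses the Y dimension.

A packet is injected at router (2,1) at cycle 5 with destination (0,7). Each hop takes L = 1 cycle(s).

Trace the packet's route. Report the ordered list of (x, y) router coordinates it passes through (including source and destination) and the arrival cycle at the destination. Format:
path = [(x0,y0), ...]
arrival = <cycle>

t=5: at (2,1)
t=6: at (1,1) after W
t=7: at (0,1) after W
t=8: at (0,2) after N
t=9: at (0,3) after N
t=10: at (0,4) after N
t=11: at (0,5) after N
t=12: at (0,6) after N
t=13: at (0,7) after N

path = [(2,1), (1,1), (0,1), (0,2), (0,3), (0,4), (0,5), (0,6), (0,7)]
arrival = 13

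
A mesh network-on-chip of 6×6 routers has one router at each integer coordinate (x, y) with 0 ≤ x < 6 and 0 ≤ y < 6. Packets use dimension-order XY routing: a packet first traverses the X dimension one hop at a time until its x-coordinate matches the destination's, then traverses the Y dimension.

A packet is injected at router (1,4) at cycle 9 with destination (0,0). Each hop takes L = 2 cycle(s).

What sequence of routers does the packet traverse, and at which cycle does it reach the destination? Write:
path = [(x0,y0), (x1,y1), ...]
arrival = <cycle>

path = [(1,4), (0,4), (0,3), (0,2), (0,1), (0,0)]
arrival = 19

[0] x=1 y=4 t=9
[1] x=0 y=4 t=11 →W
[2] x=0 y=3 t=13 →S
[3] x=0 y=2 t=15 →S
[4] x=0 y=1 t=17 →S
[5] x=0 y=0 t=19 →S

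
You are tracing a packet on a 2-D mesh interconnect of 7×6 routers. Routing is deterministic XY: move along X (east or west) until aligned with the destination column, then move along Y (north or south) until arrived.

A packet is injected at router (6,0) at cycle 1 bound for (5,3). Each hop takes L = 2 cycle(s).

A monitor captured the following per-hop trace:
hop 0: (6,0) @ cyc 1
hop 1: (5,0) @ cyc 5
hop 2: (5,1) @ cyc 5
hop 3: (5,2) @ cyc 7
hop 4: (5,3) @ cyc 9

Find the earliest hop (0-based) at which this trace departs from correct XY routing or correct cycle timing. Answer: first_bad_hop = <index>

first_bad_hop = 1

check 1→ d=(-1,0) cyc+4: BAD: Δcyc=4≠L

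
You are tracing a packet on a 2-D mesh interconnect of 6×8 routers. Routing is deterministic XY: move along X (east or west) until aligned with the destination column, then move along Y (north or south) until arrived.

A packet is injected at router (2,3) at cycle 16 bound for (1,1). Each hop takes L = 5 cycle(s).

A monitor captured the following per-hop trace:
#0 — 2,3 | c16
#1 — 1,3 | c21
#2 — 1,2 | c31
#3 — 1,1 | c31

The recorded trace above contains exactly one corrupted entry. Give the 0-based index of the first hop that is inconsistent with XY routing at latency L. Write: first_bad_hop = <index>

first_bad_hop = 2

check 1→ d=(-1,0) cyc+5: ok
check 2→ d=(0,-1) cyc+10: BAD: Δcyc=10≠L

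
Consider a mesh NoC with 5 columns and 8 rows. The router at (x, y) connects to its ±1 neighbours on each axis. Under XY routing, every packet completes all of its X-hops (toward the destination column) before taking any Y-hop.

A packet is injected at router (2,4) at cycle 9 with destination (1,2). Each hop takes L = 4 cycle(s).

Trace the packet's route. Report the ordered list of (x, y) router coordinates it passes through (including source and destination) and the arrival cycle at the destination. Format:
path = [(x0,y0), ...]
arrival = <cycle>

path = [(2,4), (1,4), (1,3), (1,2)]
arrival = 21

t=9: at (2,4)
t=13: at (1,4) after W
t=17: at (1,3) after S
t=21: at (1,2) after S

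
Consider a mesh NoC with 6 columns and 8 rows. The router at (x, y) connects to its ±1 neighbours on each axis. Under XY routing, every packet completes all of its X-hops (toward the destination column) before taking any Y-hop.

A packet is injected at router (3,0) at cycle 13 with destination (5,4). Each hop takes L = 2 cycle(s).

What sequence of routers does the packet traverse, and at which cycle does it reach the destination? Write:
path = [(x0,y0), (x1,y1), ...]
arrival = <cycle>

path = [(3,0), (4,0), (5,0), (5,1), (5,2), (5,3), (5,4)]
arrival = 25

t=13: at (3,0)
t=15: at (4,0) after E
t=17: at (5,0) after E
t=19: at (5,1) after N
t=21: at (5,2) after N
t=23: at (5,3) after N
t=25: at (5,4) after N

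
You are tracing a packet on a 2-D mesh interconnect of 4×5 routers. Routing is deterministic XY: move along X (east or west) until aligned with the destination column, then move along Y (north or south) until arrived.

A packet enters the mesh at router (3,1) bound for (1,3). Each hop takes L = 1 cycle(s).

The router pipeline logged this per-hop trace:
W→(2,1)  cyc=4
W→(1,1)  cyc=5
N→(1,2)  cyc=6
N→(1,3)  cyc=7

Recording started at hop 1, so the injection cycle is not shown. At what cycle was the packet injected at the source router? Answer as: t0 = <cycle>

t0 = 3

cyc[1] = 4 and cyc[k] = t0 + k·L for every k.
Therefore t0 = 4 − L = 3.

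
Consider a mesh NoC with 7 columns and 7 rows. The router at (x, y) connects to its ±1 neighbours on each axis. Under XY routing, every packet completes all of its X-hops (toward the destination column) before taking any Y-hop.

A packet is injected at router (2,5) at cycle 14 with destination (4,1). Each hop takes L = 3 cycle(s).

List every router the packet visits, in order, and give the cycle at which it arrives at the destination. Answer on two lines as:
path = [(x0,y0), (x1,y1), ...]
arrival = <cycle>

#0 — 2,5 | c14
#1 — 3,5 | c17 | E
#2 — 4,5 | c20 | E
#3 — 4,4 | c23 | S
#4 — 4,3 | c26 | S
#5 — 4,2 | c29 | S
#6 — 4,1 | c32 | S

path = [(2,5), (3,5), (4,5), (4,4), (4,3), (4,2), (4,1)]
arrival = 32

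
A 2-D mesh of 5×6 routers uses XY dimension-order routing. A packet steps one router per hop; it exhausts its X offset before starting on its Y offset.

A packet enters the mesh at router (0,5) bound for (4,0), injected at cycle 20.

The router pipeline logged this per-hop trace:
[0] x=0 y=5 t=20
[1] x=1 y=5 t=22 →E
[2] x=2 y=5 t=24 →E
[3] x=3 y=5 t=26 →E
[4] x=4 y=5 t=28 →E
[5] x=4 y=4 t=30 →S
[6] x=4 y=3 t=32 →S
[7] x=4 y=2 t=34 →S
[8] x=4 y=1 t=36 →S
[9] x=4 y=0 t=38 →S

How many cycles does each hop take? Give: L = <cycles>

L = 2

cyc[1] − cyc[0] = 22 − 20 = 2.
One hop costs L cycles, so L = 2.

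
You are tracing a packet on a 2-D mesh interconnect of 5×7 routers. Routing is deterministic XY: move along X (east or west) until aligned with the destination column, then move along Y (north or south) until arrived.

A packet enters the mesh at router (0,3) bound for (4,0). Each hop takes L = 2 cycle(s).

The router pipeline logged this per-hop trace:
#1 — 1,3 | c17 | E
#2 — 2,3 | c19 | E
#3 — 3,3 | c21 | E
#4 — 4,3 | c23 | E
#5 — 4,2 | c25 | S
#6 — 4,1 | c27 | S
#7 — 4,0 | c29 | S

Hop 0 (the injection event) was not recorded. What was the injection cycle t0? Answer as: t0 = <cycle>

Hop 1 reached at cycle 17; hop k is at t0 + k·L.
Subtract one hop: t0 = 17 − 2 = 15.

t0 = 15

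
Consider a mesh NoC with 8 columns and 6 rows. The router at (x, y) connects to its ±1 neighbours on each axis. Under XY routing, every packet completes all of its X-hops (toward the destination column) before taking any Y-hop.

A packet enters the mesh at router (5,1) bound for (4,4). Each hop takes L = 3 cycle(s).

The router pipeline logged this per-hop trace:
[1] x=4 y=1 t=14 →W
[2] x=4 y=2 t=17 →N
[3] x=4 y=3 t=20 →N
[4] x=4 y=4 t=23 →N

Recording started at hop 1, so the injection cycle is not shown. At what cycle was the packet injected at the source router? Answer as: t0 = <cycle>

Hop 1 reached at cycle 14; hop k is at t0 + k·L.
Subtract one hop: t0 = 14 − 3 = 11.

t0 = 11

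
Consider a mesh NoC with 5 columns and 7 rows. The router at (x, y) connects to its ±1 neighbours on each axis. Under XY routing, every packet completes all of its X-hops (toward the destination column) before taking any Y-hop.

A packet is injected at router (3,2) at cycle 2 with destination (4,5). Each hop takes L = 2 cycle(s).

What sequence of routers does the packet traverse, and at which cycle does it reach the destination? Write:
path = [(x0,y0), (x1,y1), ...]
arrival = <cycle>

  0. router=(3,2) cycle=2 (inject)
  1. router=(4,2) cycle=4 dir=E
  2. router=(4,3) cycle=6 dir=N
  3. router=(4,4) cycle=8 dir=N
  4. router=(4,5) cycle=10 dir=N

path = [(3,2), (4,2), (4,3), (4,4), (4,5)]
arrival = 10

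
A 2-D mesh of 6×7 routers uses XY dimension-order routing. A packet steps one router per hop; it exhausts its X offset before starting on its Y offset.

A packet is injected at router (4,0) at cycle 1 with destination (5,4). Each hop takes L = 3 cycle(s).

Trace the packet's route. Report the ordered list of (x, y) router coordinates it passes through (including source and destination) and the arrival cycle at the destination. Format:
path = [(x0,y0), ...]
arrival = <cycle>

path = [(4,0), (5,0), (5,1), (5,2), (5,3), (5,4)]
arrival = 16

src (4,0)  cyc=1
E→(5,0)  cyc=4
N→(5,1)  cyc=7
N→(5,2)  cyc=10
N→(5,3)  cyc=13
N→(5,4)  cyc=16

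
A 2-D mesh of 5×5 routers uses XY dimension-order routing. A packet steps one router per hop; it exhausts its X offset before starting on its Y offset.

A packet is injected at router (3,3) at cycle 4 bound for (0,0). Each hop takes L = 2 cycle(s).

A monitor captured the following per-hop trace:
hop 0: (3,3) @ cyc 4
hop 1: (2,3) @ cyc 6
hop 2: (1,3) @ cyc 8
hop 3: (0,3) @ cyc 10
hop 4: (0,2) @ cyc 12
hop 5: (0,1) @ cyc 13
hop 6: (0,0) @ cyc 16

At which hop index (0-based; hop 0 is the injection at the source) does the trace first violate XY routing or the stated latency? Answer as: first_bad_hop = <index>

[1] (-1,+0) / 2c ⇒ ok
[2] (-1,+0) / 2c ⇒ ok
[3] (-1,+0) / 2c ⇒ ok
[4] (+0,-1) / 2c ⇒ ok
[5] (+0,-1) / 1c ⇒ BAD: Δcyc=1≠L

first_bad_hop = 5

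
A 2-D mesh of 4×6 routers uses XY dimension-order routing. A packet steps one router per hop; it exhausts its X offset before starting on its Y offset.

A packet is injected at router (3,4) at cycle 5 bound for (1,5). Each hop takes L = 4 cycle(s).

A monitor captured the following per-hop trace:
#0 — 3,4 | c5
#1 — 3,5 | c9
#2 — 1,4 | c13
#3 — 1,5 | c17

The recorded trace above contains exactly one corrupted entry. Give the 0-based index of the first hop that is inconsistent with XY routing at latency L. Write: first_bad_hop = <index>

first_bad_hop = 1

check 1→ d=(0,1) cyc+4: BAD: Y-move but x=3≠1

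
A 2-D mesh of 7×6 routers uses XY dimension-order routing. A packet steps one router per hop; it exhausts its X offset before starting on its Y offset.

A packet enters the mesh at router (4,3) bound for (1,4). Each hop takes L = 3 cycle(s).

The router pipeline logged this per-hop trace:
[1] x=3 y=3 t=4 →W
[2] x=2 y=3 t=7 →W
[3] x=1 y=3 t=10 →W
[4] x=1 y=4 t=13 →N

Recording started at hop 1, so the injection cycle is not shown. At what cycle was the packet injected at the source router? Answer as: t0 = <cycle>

t0 = 1

At hop 1 the cycle is 4; in general cyc_k = t0 + kL.
t0 = cyc[1] − L = 4 − 3 = 1.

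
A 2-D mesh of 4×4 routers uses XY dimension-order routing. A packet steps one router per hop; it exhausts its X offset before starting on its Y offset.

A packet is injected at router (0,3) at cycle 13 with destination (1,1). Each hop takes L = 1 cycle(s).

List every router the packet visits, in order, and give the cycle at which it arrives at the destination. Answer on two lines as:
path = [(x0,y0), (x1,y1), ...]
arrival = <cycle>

path = [(0,3), (1,3), (1,2), (1,1)]
arrival = 16

#0 — 0,3 | c13
#1 — 1,3 | c14 | E
#2 — 1,2 | c15 | S
#3 — 1,1 | c16 | S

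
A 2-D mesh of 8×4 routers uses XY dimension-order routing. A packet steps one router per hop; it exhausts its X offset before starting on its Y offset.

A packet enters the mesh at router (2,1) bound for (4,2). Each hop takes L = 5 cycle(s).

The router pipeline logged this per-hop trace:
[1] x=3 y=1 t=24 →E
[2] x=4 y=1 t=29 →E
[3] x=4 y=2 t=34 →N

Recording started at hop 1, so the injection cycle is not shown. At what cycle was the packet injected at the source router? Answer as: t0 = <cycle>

t0 = 19

At hop 1 the cycle is 24; in general cyc_k = t0 + kL.
t0 = cyc[1] − L = 24 − 5 = 19.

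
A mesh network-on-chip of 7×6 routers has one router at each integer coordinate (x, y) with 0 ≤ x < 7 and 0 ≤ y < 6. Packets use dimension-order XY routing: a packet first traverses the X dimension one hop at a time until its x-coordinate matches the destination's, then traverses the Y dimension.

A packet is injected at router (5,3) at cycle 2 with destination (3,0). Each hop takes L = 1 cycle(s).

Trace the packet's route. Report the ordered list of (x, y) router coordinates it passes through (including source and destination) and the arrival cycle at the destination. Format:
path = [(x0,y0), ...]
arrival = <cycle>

t=2: at (5,3)
t=3: at (4,3) after W
t=4: at (3,3) after W
t=5: at (3,2) after S
t=6: at (3,1) after S
t=7: at (3,0) after S

path = [(5,3), (4,3), (3,3), (3,2), (3,1), (3,0)]
arrival = 7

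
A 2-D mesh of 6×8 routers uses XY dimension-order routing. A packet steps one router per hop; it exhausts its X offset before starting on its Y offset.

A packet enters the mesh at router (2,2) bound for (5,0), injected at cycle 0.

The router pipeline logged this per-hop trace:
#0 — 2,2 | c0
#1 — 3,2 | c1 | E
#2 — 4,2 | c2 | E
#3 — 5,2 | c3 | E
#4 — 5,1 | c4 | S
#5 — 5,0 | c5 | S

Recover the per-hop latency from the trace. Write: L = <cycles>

L = 1

cyc[1] − cyc[0] = 1 − 0 = 1.
One hop costs L cycles, so L = 1.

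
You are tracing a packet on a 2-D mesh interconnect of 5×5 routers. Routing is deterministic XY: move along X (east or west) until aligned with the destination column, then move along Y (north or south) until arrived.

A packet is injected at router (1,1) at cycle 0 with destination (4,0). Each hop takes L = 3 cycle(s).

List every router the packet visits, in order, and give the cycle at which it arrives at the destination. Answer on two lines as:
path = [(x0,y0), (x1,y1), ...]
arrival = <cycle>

[0] x=1 y=1 t=0
[1] x=2 y=1 t=3 →E
[2] x=3 y=1 t=6 →E
[3] x=4 y=1 t=9 →E
[4] x=4 y=0 t=12 →S

path = [(1,1), (2,1), (3,1), (4,1), (4,0)]
arrival = 12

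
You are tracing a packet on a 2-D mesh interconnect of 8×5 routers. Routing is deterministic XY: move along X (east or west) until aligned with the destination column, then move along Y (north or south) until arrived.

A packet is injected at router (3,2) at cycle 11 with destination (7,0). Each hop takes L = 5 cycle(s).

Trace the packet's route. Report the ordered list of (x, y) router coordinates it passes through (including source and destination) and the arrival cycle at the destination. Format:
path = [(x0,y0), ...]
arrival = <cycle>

path = [(3,2), (4,2), (5,2), (6,2), (7,2), (7,1), (7,0)]
arrival = 41

  0. router=(3,2) cycle=11 (inject)
  1. router=(4,2) cycle=16 dir=E
  2. router=(5,2) cycle=21 dir=E
  3. router=(6,2) cycle=26 dir=E
  4. router=(7,2) cycle=31 dir=E
  5. router=(7,1) cycle=36 dir=S
  6. router=(7,0) cycle=41 dir=S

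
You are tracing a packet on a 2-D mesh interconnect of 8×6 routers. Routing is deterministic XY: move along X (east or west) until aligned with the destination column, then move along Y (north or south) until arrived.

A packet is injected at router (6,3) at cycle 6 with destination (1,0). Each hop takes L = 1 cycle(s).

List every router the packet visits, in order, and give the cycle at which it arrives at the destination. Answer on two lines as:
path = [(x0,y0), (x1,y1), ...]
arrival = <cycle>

#0 — 6,3 | c6
#1 — 5,3 | c7 | W
#2 — 4,3 | c8 | W
#3 — 3,3 | c9 | W
#4 — 2,3 | c10 | W
#5 — 1,3 | c11 | W
#6 — 1,2 | c12 | S
#7 — 1,1 | c13 | S
#8 — 1,0 | c14 | S

path = [(6,3), (5,3), (4,3), (3,3), (2,3), (1,3), (1,2), (1,1), (1,0)]
arrival = 14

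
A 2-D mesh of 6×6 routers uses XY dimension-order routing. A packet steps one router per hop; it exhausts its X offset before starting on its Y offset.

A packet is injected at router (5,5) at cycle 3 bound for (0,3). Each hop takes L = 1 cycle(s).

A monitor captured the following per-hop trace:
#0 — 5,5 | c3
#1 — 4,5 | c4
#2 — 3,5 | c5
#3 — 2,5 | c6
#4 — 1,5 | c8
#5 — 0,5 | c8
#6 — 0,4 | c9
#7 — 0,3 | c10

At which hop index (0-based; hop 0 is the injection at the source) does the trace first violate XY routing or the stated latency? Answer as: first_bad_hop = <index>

  1: Δx=-1 Δy=+0 Δt=1 [ok]
  2: Δx=-1 Δy=+0 Δt=1 [ok]
  3: Δx=-1 Δy=+0 Δt=1 [ok]
  4: Δx=-1 Δy=+0 Δt=2 [BAD: Δcyc=2≠L]

first_bad_hop = 4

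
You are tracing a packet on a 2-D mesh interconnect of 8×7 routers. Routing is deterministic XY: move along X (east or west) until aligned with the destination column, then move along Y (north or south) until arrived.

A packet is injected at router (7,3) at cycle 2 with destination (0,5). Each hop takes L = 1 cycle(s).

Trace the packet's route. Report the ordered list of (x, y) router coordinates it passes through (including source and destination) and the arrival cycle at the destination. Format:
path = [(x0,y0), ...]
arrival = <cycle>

path = [(7,3), (6,3), (5,3), (4,3), (3,3), (2,3), (1,3), (0,3), (0,4), (0,5)]
arrival = 11

hop 0: (7,3) @ cyc 2
hop 1: (6,3) @ cyc 3  [W]
hop 2: (5,3) @ cyc 4  [W]
hop 3: (4,3) @ cyc 5  [W]
hop 4: (3,3) @ cyc 6  [W]
hop 5: (2,3) @ cyc 7  [W]
hop 6: (1,3) @ cyc 8  [W]
hop 7: (0,3) @ cyc 9  [W]
hop 8: (0,4) @ cyc 10  [N]
hop 9: (0,5) @ cyc 11  [N]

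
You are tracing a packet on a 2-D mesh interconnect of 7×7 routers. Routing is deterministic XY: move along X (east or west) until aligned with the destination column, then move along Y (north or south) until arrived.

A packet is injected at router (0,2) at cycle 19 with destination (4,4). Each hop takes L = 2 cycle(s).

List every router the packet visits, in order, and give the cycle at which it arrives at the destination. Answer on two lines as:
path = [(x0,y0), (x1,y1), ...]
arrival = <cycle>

t=19: at (0,2)
t=21: at (1,2) after E
t=23: at (2,2) after E
t=25: at (3,2) after E
t=27: at (4,2) after E
t=29: at (4,3) after N
t=31: at (4,4) after N

path = [(0,2), (1,2), (2,2), (3,2), (4,2), (4,3), (4,4)]
arrival = 31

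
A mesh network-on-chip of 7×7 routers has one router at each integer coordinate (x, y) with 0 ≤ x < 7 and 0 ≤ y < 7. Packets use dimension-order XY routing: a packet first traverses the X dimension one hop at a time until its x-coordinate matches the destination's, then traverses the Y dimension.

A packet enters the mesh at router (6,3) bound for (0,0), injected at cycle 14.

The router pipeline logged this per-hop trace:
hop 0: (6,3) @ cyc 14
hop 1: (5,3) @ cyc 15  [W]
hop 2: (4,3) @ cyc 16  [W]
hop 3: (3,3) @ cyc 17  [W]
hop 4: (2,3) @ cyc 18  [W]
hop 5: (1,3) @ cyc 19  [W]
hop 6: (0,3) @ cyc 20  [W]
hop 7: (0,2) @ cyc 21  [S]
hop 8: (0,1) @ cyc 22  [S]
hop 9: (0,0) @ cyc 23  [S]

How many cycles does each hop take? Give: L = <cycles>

From hop 0 (14) to hop 1 (15): +1 cycles.
Each hop adds L, hence L = 1.

L = 1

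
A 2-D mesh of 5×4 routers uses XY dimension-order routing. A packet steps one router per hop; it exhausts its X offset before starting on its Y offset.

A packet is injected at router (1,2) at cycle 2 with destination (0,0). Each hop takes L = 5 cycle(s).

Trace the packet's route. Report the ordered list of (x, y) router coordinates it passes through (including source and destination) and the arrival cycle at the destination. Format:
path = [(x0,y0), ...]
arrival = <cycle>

#0 — 1,2 | c2
#1 — 0,2 | c7 | W
#2 — 0,1 | c12 | S
#3 — 0,0 | c17 | S

path = [(1,2), (0,2), (0,1), (0,0)]
arrival = 17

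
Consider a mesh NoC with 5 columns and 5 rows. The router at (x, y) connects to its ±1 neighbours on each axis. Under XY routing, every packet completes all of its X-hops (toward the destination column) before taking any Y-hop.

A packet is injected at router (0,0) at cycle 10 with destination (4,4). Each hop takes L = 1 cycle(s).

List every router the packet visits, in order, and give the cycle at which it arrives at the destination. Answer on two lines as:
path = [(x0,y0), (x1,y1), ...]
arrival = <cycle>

src (0,0)  cyc=10
E→(1,0)  cyc=11
E→(2,0)  cyc=12
E→(3,0)  cyc=13
E→(4,0)  cyc=14
N→(4,1)  cyc=15
N→(4,2)  cyc=16
N→(4,3)  cyc=17
N→(4,4)  cyc=18

path = [(0,0), (1,0), (2,0), (3,0), (4,0), (4,1), (4,2), (4,3), (4,4)]
arrival = 18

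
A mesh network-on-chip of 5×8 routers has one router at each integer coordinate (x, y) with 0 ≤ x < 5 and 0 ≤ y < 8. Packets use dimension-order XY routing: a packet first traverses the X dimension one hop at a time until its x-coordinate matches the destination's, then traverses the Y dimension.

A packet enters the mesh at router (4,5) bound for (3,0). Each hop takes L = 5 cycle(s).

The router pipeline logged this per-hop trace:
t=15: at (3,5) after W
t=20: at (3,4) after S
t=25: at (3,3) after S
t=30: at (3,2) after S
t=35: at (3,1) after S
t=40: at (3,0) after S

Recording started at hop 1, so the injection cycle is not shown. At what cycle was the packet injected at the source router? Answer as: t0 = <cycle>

Hop 1 reached at cycle 15; hop k is at t0 + k·L.
Subtract one hop: t0 = 15 − 5 = 10.

t0 = 10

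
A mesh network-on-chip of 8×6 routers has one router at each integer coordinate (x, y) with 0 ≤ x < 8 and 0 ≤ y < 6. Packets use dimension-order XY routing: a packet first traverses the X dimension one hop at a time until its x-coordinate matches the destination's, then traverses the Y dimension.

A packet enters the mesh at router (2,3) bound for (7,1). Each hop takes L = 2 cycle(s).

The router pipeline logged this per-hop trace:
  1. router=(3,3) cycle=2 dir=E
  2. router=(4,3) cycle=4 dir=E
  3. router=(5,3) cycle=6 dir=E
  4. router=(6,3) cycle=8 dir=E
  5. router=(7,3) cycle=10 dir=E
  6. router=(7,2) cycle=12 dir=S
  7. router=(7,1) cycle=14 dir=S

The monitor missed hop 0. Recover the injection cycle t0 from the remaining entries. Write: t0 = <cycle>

Hop 1 reached at cycle 2; hop k is at t0 + k·L.
So t0 = 2 − 1·2 = 0.

t0 = 0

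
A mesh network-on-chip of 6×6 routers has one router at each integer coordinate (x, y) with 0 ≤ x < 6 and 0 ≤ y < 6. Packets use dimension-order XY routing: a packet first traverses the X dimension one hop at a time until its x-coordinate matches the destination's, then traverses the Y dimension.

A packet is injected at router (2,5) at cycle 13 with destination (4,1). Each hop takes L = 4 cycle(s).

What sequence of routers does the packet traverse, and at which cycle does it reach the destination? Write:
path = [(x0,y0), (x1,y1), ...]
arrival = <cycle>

[0] x=2 y=5 t=13
[1] x=3 y=5 t=17 →E
[2] x=4 y=5 t=21 →E
[3] x=4 y=4 t=25 →S
[4] x=4 y=3 t=29 →S
[5] x=4 y=2 t=33 →S
[6] x=4 y=1 t=37 →S

path = [(2,5), (3,5), (4,5), (4,4), (4,3), (4,2), (4,1)]
arrival = 37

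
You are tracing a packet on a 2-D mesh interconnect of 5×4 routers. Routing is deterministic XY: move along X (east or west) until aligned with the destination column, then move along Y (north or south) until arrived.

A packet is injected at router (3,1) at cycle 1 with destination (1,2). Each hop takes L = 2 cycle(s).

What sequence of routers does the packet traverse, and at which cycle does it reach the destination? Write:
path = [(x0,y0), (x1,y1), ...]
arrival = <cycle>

#0 — 3,1 | c1
#1 — 2,1 | c3 | W
#2 — 1,1 | c5 | W
#3 — 1,2 | c7 | N

path = [(3,1), (2,1), (1,1), (1,2)]
arrival = 7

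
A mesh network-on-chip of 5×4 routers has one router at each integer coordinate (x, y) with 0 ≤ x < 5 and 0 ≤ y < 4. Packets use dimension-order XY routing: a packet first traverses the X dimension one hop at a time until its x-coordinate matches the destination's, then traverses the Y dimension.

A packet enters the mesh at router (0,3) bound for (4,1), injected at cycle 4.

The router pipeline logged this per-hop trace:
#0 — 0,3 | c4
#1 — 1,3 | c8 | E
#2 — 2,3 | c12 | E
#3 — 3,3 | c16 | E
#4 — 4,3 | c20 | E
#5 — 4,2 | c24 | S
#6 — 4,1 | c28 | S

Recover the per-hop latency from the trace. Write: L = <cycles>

cyc[1] − cyc[0] = 8 − 4 = 4.
Each hop adds L, hence L = 4.

L = 4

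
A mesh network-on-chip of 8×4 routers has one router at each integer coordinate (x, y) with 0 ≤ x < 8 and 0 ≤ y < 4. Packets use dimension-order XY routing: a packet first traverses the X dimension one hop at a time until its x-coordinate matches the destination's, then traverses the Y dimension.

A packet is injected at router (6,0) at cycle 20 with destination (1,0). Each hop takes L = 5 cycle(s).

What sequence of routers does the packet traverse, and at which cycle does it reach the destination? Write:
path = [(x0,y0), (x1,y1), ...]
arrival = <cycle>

path = [(6,0), (5,0), (4,0), (3,0), (2,0), (1,0)]
arrival = 45

hop 0: (6,0) @ cyc 20
hop 1: (5,0) @ cyc 25  [W]
hop 2: (4,0) @ cyc 30  [W]
hop 3: (3,0) @ cyc 35  [W]
hop 4: (2,0) @ cyc 40  [W]
hop 5: (1,0) @ cyc 45  [W]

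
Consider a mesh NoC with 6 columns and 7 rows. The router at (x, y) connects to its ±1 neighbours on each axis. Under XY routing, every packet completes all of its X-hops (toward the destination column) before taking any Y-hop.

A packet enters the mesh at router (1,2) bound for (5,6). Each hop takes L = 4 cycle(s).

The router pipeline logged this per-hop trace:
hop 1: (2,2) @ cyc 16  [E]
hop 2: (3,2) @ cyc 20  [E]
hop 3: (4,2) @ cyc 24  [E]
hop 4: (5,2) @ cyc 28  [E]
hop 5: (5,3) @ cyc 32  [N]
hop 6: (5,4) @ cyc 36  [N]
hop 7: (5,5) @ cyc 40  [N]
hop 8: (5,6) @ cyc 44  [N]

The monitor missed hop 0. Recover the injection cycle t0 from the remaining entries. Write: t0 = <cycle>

Hop 1 reached at cycle 16; hop k is at t0 + k·L.
Therefore t0 = 16 − L = 12.

t0 = 12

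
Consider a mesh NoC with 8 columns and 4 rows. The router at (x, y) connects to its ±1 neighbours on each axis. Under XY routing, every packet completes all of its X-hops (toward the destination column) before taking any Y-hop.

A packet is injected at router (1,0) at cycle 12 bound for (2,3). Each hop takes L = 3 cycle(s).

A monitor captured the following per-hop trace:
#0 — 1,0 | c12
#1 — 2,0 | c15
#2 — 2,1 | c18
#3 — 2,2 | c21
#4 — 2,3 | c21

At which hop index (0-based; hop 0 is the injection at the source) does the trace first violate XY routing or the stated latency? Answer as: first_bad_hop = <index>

  1: Δx=+1 Δy=+0 Δt=3 [ok]
  2: Δx=+0 Δy=+1 Δt=3 [ok]
  3: Δx=+0 Δy=+1 Δt=3 [ok]
  4: Δx=+0 Δy=+1 Δt=0 [BAD: Δcyc=0≠L]

first_bad_hop = 4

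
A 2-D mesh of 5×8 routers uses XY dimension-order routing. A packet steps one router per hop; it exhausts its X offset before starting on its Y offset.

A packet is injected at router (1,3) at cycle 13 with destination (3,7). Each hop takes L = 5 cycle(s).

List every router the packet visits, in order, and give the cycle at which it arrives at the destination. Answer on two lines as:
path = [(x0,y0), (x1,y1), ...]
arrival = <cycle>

path = [(1,3), (2,3), (3,3), (3,4), (3,5), (3,6), (3,7)]
arrival = 43

  0. router=(1,3) cycle=13 (inject)
  1. router=(2,3) cycle=18 dir=E
  2. router=(3,3) cycle=23 dir=E
  3. router=(3,4) cycle=28 dir=N
  4. router=(3,5) cycle=33 dir=N
  5. router=(3,6) cycle=38 dir=N
  6. router=(3,7) cycle=43 dir=N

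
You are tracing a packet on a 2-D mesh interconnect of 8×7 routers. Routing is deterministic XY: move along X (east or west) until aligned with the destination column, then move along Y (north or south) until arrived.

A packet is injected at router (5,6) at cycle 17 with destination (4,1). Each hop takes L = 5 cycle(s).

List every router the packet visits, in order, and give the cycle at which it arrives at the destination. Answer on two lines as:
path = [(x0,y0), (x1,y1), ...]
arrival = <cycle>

path = [(5,6), (4,6), (4,5), (4,4), (4,3), (4,2), (4,1)]
arrival = 47

#0 — 5,6 | c17
#1 — 4,6 | c22 | W
#2 — 4,5 | c27 | S
#3 — 4,4 | c32 | S
#4 — 4,3 | c37 | S
#5 — 4,2 | c42 | S
#6 — 4,1 | c47 | S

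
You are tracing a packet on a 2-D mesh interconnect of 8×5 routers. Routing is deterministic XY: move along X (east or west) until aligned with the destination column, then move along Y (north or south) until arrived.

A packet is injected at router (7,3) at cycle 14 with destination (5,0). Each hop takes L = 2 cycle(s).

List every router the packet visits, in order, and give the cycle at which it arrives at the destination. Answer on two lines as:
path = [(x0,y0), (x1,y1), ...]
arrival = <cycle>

hop 0: (7,3) @ cyc 14
hop 1: (6,3) @ cyc 16  [W]
hop 2: (5,3) @ cyc 18  [W]
hop 3: (5,2) @ cyc 20  [S]
hop 4: (5,1) @ cyc 22  [S]
hop 5: (5,0) @ cyc 24  [S]

path = [(7,3), (6,3), (5,3), (5,2), (5,1), (5,0)]
arrival = 24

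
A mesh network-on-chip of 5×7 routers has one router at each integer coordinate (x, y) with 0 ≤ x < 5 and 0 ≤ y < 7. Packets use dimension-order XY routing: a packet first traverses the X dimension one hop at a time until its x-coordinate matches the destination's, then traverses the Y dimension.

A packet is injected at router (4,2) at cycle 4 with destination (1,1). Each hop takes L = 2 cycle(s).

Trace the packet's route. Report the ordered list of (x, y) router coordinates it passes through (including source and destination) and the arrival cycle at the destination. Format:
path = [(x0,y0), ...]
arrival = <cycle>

[0] x=4 y=2 t=4
[1] x=3 y=2 t=6 →W
[2] x=2 y=2 t=8 →W
[3] x=1 y=2 t=10 →W
[4] x=1 y=1 t=12 →S

path = [(4,2), (3,2), (2,2), (1,2), (1,1)]
arrival = 12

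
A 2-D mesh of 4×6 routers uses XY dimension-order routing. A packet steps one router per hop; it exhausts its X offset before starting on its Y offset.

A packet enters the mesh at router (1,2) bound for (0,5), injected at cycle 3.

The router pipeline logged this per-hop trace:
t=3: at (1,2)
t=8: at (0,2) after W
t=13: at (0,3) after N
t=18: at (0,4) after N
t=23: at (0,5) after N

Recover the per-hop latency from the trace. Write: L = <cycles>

L = 5

From hop 0 (3) to hop 1 (8): +5 cycles.
That increment is L by definition: L = 5.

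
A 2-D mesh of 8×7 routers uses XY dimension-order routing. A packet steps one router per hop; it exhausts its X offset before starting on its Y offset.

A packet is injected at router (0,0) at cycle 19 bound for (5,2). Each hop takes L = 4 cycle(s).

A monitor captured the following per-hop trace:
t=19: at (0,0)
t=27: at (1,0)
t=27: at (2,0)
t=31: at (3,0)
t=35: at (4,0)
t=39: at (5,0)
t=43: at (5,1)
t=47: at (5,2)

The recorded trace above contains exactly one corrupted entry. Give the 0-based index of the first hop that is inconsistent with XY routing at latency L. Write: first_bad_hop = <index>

hop 1: step (+1,+0), +8 cyc — BAD: Δcyc=8≠L

first_bad_hop = 1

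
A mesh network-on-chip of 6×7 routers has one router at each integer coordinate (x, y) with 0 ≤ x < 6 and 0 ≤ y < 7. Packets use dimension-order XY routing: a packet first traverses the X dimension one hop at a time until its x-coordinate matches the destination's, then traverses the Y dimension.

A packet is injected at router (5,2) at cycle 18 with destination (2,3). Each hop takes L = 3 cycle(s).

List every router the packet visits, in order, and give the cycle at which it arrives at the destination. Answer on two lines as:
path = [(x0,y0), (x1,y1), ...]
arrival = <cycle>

path = [(5,2), (4,2), (3,2), (2,2), (2,3)]
arrival = 30

[0] x=5 y=2 t=18
[1] x=4 y=2 t=21 →W
[2] x=3 y=2 t=24 →W
[3] x=2 y=2 t=27 →W
[4] x=2 y=3 t=30 →N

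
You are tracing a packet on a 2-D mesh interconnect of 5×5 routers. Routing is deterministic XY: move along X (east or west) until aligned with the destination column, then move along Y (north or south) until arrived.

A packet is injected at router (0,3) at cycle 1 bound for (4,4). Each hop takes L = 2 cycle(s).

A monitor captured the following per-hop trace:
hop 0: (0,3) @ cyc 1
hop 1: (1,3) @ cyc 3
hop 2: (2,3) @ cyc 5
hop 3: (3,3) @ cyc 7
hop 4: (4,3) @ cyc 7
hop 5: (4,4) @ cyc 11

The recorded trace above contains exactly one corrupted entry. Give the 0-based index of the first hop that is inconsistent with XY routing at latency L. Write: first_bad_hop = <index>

first_bad_hop = 4

check 1→ d=(1,0) cyc+2: ok
check 2→ d=(1,0) cyc+2: ok
check 3→ d=(1,0) cyc+2: ok
check 4→ d=(1,0) cyc+0: BAD: Δcyc=0≠L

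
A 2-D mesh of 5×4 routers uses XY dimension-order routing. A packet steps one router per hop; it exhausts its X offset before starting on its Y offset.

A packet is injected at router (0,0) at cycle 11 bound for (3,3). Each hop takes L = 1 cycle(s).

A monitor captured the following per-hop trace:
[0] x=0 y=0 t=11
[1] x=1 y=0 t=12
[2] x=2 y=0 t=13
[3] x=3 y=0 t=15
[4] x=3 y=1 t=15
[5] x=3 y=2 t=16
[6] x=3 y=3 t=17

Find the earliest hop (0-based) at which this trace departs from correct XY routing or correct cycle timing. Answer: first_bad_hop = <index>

first_bad_hop = 3

hop 1: step (+1,+0), +1 cyc — ok
hop 2: step (+1,+0), +1 cyc — ok
hop 3: step (+1,+0), +2 cyc — BAD: Δcyc=2≠L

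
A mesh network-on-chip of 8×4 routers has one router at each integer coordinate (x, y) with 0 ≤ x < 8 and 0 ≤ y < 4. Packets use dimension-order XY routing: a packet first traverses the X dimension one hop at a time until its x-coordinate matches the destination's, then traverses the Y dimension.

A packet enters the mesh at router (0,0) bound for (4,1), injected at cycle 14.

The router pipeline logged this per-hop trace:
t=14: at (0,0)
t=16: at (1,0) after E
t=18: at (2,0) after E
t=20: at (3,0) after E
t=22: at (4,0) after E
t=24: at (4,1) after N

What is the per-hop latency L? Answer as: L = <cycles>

Δcyc across hop 0→1: 16 − 14 = 2.
That increment is L by definition: L = 2.

L = 2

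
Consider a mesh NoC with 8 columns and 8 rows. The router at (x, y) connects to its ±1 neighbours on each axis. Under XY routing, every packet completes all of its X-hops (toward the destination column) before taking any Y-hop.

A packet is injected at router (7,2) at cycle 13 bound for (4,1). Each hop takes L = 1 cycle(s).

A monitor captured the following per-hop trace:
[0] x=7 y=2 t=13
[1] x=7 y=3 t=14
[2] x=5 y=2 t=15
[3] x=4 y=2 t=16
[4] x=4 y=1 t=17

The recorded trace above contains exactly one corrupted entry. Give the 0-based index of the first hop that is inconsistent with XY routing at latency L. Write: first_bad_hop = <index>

first_bad_hop = 1

hop 1: step (+0,+1), +1 cyc — BAD: Y-move but x=7≠4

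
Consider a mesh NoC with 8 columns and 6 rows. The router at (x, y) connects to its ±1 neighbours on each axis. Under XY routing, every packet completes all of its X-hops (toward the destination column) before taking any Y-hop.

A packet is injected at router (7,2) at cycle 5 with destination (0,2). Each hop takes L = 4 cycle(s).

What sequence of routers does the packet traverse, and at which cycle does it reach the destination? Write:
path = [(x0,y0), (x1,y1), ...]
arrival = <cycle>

  0. router=(7,2) cycle=5 (inject)
  1. router=(6,2) cycle=9 dir=W
  2. router=(5,2) cycle=13 dir=W
  3. router=(4,2) cycle=17 dir=W
  4. router=(3,2) cycle=21 dir=W
  5. router=(2,2) cycle=25 dir=W
  6. router=(1,2) cycle=29 dir=W
  7. router=(0,2) cycle=33 dir=W

path = [(7,2), (6,2), (5,2), (4,2), (3,2), (2,2), (1,2), (0,2)]
arrival = 33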